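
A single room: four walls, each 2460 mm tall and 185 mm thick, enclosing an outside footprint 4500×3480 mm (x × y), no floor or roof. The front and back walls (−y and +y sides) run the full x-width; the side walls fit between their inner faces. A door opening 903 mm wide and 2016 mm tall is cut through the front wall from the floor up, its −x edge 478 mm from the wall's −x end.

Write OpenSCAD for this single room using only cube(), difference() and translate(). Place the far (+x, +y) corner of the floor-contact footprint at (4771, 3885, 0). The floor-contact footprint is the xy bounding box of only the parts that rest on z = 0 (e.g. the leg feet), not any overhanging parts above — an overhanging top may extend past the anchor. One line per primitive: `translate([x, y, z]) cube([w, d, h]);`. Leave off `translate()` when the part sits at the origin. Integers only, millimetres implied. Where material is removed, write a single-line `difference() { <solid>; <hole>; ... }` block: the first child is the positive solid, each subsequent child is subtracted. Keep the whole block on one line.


difference() { translate([271, 405, 0]) cube([4500, 185, 2460]); translate([749, 405, 0]) cube([903, 185, 2016]); }
translate([271, 3700, 0]) cube([4500, 185, 2460]);
translate([271, 590, 0]) cube([185, 3110, 2460]);
translate([4586, 590, 0]) cube([185, 3110, 2460]);


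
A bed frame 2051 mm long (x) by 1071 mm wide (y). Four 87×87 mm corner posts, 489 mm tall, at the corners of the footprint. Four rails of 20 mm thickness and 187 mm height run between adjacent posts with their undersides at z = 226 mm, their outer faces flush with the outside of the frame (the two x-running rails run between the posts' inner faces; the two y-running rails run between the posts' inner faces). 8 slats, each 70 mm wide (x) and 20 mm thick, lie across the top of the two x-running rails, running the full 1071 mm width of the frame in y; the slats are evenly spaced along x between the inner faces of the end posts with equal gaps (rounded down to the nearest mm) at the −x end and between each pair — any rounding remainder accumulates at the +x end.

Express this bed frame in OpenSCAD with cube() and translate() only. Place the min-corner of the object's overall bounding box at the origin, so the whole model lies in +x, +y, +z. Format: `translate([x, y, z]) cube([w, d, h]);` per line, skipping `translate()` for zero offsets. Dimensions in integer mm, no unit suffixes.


cube([87, 87, 489]);
translate([0, 984, 0]) cube([87, 87, 489]);
translate([1964, 0, 0]) cube([87, 87, 489]);
translate([1964, 984, 0]) cube([87, 87, 489]);
translate([87, 0, 226]) cube([1877, 20, 187]);
translate([87, 1051, 226]) cube([1877, 20, 187]);
translate([0, 87, 226]) cube([20, 897, 187]);
translate([2031, 87, 226]) cube([20, 897, 187]);
translate([233, 0, 413]) cube([70, 1071, 20]);
translate([449, 0, 413]) cube([70, 1071, 20]);
translate([665, 0, 413]) cube([70, 1071, 20]);
translate([881, 0, 413]) cube([70, 1071, 20]);
translate([1097, 0, 413]) cube([70, 1071, 20]);
translate([1313, 0, 413]) cube([70, 1071, 20]);
translate([1529, 0, 413]) cube([70, 1071, 20]);
translate([1745, 0, 413]) cube([70, 1071, 20]);


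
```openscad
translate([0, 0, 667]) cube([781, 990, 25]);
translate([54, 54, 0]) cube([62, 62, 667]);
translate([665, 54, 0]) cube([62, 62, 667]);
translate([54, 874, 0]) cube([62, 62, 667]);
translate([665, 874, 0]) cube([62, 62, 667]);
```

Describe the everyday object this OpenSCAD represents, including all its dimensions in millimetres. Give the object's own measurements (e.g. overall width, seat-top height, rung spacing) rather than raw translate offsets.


A rectangular dining table. The top is 781×990×25 mm with its upper surface at z = 692 mm. It stands on four 62×62 mm square legs, each inset 54 mm from the nearest pair of top edges, running from the floor to the underside of the top.


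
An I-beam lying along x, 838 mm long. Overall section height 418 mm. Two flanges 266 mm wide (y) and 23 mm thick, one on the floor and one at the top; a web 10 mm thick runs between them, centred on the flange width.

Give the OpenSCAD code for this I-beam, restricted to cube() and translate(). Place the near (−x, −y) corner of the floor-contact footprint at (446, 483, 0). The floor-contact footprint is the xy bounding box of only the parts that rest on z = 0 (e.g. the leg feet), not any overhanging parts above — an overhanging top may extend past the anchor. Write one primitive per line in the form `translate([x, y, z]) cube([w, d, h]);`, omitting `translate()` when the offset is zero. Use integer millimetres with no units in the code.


translate([446, 483, 0]) cube([838, 266, 23]);
translate([446, 611, 23]) cube([838, 10, 372]);
translate([446, 483, 395]) cube([838, 266, 23]);


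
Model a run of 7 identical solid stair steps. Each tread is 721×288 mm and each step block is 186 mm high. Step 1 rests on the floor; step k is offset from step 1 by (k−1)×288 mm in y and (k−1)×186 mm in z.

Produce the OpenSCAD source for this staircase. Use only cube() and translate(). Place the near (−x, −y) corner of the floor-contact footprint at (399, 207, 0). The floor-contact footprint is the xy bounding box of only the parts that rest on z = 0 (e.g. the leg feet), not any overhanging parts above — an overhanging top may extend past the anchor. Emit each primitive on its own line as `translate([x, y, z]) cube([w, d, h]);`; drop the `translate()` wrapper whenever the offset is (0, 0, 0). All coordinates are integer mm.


translate([399, 207, 0]) cube([721, 288, 186]);
translate([399, 495, 186]) cube([721, 288, 186]);
translate([399, 783, 372]) cube([721, 288, 186]);
translate([399, 1071, 558]) cube([721, 288, 186]);
translate([399, 1359, 744]) cube([721, 288, 186]);
translate([399, 1647, 930]) cube([721, 288, 186]);
translate([399, 1935, 1116]) cube([721, 288, 186]);


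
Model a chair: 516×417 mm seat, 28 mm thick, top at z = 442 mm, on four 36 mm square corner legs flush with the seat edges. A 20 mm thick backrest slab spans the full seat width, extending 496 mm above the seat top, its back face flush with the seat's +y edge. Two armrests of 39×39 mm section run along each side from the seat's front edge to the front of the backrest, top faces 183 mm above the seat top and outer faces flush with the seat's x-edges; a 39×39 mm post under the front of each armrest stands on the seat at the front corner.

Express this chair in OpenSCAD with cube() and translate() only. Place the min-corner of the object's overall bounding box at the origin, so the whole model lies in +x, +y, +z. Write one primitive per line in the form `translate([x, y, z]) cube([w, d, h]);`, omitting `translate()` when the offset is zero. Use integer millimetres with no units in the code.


translate([0, 0, 414]) cube([516, 417, 28]);
cube([36, 36, 414]);
translate([480, 0, 0]) cube([36, 36, 414]);
translate([0, 381, 0]) cube([36, 36, 414]);
translate([480, 381, 0]) cube([36, 36, 414]);
translate([0, 397, 442]) cube([516, 20, 496]);
translate([0, 0, 586]) cube([39, 397, 39]);
translate([477, 0, 586]) cube([39, 397, 39]);
translate([0, 0, 442]) cube([39, 39, 144]);
translate([477, 0, 442]) cube([39, 39, 144]);


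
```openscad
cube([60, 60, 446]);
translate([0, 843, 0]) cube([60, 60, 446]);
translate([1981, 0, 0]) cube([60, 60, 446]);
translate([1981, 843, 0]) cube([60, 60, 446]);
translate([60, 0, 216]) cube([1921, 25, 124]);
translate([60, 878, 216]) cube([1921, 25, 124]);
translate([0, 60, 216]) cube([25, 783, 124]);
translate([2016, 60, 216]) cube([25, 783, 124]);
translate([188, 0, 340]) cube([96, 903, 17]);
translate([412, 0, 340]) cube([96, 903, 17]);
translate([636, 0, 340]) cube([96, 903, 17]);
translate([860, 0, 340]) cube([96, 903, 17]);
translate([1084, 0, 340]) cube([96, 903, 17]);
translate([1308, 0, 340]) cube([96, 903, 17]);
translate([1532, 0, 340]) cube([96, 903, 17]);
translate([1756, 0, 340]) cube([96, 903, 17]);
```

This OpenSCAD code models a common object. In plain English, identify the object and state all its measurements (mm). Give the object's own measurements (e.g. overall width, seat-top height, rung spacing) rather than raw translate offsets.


A bed frame 2041 mm long (x) by 903 mm wide (y). Four 60×60 mm corner posts, 446 mm tall, at the corners of the footprint. Four rails of 25 mm thickness and 124 mm height run between adjacent posts with their undersides at z = 216 mm, their outer faces flush with the outside of the frame (the two x-running rails run between the posts' inner faces; the two y-running rails run between the posts' inner faces). 8 slats, each 96 mm wide (x) and 17 mm thick, lie across the top of the two x-running rails, running the full 903 mm width of the frame in y; along x they sit between the end posts with a 128 mm gap after the −x posts and between neighbouring slats, leaving 129 mm before the +x posts.


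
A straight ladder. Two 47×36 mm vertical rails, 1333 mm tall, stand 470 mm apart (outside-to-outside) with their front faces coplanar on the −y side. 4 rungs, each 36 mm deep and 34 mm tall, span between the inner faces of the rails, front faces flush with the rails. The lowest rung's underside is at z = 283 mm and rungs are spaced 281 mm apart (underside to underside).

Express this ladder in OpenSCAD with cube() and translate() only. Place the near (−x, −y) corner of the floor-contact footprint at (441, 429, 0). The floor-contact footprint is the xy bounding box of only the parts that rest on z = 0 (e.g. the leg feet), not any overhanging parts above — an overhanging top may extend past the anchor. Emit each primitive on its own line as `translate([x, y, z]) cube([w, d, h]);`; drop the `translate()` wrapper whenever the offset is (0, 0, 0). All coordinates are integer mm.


translate([441, 429, 0]) cube([47, 36, 1333]);
translate([864, 429, 0]) cube([47, 36, 1333]);
translate([488, 429, 283]) cube([376, 36, 34]);
translate([488, 429, 564]) cube([376, 36, 34]);
translate([488, 429, 845]) cube([376, 36, 34]);
translate([488, 429, 1126]) cube([376, 36, 34]);


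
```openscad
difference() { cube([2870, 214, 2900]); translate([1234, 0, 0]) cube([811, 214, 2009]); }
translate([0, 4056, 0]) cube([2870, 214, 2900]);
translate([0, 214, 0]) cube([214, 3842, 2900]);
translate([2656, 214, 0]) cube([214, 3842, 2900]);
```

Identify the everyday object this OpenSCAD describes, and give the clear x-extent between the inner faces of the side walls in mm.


A single room. The interior width is 2442 mm.

Four walls enclosing a rectangle with a door in the front wall — a room. Outside width 2870 minus two 214 mm walls gives 2442 mm.


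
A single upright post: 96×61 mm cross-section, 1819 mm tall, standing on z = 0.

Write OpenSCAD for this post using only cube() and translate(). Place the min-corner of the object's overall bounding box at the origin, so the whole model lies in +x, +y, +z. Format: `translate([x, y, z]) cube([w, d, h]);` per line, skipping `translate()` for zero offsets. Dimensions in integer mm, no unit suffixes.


cube([96, 61, 1819]);


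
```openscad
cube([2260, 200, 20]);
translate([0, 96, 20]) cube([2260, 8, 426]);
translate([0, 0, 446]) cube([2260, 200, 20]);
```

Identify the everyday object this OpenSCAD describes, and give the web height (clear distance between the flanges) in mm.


An I-beam. The web height is 426 mm.

Two wide flanges with a thin centred web — an I-beam. Overall 466 mm minus two 20 mm flanges gives a web of 466 − 2·20 = 426 mm.


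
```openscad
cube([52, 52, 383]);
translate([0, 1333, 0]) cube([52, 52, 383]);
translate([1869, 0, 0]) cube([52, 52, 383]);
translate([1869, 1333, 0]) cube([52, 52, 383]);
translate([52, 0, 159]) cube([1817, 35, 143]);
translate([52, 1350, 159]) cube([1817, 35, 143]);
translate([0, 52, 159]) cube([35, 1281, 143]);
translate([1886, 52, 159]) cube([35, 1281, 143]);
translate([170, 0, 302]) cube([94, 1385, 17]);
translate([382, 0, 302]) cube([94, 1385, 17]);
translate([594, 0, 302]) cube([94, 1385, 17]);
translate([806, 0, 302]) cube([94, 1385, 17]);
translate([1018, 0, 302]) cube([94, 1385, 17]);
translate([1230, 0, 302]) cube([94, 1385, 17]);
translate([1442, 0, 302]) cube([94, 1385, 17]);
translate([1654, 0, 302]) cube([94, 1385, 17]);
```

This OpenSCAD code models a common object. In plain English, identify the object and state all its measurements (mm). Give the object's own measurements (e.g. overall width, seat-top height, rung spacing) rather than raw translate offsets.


A bed frame 1921 mm long (x) by 1385 mm wide (y). Four 52×52 mm corner posts, 383 mm tall, at the corners of the footprint. Four rails of 35 mm thickness and 143 mm height run between adjacent posts with their undersides at z = 159 mm, their outer faces flush with the outside of the frame (the two x-running rails run between the posts' inner faces; the two y-running rails run between the posts' inner faces). 8 slats, each 94 mm wide (x) and 17 mm thick, lie across the top of the two x-running rails, running the full 1385 mm width of the frame in y; along x they sit between the end posts with a 118 mm gap after the −x posts and between neighbouring slats, leaving 121 mm before the +x posts.


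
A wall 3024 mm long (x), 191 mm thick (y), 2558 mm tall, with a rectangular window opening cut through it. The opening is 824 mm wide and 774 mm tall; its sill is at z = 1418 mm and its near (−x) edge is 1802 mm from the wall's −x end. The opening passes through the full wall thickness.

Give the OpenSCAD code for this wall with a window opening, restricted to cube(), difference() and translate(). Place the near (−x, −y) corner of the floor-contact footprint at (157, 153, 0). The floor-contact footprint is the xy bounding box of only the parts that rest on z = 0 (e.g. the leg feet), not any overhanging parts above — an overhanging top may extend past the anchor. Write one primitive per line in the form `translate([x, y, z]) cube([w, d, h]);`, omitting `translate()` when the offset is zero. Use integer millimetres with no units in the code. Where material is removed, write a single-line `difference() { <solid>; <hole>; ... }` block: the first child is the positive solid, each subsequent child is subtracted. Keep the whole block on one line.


difference() { translate([157, 153, 0]) cube([3024, 191, 2558]); translate([1959, 153, 1418]) cube([824, 191, 774]); }


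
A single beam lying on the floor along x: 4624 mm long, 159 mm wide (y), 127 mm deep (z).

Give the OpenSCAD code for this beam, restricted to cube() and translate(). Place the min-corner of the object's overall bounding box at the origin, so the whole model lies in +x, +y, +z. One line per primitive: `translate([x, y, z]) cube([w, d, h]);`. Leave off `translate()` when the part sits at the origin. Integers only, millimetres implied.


cube([4624, 159, 127]);


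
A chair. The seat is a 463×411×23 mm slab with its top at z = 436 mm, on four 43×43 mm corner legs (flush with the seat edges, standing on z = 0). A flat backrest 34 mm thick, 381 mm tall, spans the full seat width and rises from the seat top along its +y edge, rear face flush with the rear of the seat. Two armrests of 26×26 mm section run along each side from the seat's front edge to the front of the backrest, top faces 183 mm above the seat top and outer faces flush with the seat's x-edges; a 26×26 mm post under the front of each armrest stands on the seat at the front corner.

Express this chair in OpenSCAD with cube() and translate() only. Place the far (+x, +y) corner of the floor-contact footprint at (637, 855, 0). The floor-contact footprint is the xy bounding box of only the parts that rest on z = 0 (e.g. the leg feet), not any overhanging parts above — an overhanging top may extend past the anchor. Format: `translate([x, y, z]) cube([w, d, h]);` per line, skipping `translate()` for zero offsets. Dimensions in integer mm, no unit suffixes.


translate([174, 444, 413]) cube([463, 411, 23]);
translate([174, 444, 0]) cube([43, 43, 413]);
translate([594, 444, 0]) cube([43, 43, 413]);
translate([174, 812, 0]) cube([43, 43, 413]);
translate([594, 812, 0]) cube([43, 43, 413]);
translate([174, 821, 436]) cube([463, 34, 381]);
translate([174, 444, 593]) cube([26, 377, 26]);
translate([611, 444, 593]) cube([26, 377, 26]);
translate([174, 444, 436]) cube([26, 26, 157]);
translate([611, 444, 436]) cube([26, 26, 157]);


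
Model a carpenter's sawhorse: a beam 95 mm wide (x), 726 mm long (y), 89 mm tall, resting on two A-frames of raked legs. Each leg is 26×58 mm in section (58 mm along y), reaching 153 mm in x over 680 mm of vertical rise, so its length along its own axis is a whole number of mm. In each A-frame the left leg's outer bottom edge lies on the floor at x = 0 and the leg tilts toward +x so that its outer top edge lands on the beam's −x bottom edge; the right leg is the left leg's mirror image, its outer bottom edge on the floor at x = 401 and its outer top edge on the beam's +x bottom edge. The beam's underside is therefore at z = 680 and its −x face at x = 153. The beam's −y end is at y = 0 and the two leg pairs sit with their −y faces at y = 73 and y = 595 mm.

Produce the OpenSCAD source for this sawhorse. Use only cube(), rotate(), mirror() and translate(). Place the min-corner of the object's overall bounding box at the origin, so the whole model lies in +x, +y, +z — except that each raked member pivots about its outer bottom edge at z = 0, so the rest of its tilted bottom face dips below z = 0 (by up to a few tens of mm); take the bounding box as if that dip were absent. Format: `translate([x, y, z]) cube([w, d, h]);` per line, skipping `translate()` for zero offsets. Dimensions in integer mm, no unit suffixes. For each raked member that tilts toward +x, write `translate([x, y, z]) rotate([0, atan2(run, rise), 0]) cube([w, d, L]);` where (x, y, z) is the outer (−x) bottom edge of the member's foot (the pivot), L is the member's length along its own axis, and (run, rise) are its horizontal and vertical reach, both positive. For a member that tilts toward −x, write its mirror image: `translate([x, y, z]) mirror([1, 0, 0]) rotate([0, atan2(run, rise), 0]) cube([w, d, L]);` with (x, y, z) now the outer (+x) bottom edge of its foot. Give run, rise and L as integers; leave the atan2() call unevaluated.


// leg length = √(153² + 680²) = 697
// right-leg outer foot x = 2·153 + 95 = 401
// beam min-corner = (153, 0, 680)
translate([153, 0, 680]) cube([95, 726, 89]);
translate([0, 73, 0]) rotate([0, atan2(153, 680), 0]) cube([26, 58, 697]);
translate([401, 73, 0]) mirror([1, 0, 0]) rotate([0, atan2(153, 680), 0]) cube([26, 58, 697]);
translate([0, 595, 0]) rotate([0, atan2(153, 680), 0]) cube([26, 58, 697]);
translate([401, 595, 0]) mirror([1, 0, 0]) rotate([0, atan2(153, 680), 0]) cube([26, 58, 697]);


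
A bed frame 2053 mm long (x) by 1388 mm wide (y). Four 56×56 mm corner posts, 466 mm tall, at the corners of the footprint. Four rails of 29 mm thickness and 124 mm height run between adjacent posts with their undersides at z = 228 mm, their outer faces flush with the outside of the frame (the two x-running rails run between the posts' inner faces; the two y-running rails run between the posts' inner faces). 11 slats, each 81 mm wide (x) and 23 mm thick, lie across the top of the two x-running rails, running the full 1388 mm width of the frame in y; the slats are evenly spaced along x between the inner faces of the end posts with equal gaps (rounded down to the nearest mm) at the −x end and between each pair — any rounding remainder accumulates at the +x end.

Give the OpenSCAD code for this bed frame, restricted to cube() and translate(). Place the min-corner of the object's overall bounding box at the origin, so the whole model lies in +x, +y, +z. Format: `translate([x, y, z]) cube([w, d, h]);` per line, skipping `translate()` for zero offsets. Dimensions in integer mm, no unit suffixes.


cube([56, 56, 466]);
translate([0, 1332, 0]) cube([56, 56, 466]);
translate([1997, 0, 0]) cube([56, 56, 466]);
translate([1997, 1332, 0]) cube([56, 56, 466]);
translate([56, 0, 228]) cube([1941, 29, 124]);
translate([56, 1359, 228]) cube([1941, 29, 124]);
translate([0, 56, 228]) cube([29, 1276, 124]);
translate([2024, 56, 228]) cube([29, 1276, 124]);
translate([143, 0, 352]) cube([81, 1388, 23]);
translate([311, 0, 352]) cube([81, 1388, 23]);
translate([479, 0, 352]) cube([81, 1388, 23]);
translate([647, 0, 352]) cube([81, 1388, 23]);
translate([815, 0, 352]) cube([81, 1388, 23]);
translate([983, 0, 352]) cube([81, 1388, 23]);
translate([1151, 0, 352]) cube([81, 1388, 23]);
translate([1319, 0, 352]) cube([81, 1388, 23]);
translate([1487, 0, 352]) cube([81, 1388, 23]);
translate([1655, 0, 352]) cube([81, 1388, 23]);
translate([1823, 0, 352]) cube([81, 1388, 23]);


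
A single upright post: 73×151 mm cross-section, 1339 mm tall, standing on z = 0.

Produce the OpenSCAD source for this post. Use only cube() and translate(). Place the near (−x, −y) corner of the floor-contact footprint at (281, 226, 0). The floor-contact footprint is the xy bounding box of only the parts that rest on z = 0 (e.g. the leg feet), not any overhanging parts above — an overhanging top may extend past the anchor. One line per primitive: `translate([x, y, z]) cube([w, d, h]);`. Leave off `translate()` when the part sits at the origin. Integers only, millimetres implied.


translate([281, 226, 0]) cube([73, 151, 1339]);


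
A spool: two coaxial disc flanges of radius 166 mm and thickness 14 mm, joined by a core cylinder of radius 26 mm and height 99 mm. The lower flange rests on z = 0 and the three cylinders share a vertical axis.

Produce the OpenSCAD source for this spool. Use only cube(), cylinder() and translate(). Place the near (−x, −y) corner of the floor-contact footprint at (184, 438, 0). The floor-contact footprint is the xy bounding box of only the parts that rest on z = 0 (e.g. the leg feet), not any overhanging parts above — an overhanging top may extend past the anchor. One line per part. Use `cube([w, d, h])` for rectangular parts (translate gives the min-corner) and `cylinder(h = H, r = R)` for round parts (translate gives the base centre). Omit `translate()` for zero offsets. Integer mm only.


translate([350, 604, 0]) cylinder(h = 14, r = 166);
translate([350, 604, 14]) cylinder(h = 99, r = 26);
translate([350, 604, 113]) cylinder(h = 14, r = 166);


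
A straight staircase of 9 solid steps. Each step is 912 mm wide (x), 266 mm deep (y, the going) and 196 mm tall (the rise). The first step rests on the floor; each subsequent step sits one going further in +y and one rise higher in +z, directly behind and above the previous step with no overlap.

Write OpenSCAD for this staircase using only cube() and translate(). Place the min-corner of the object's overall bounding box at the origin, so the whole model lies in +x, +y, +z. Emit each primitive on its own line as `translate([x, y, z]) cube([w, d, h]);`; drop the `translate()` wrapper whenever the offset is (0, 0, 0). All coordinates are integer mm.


cube([912, 266, 196]);
translate([0, 266, 196]) cube([912, 266, 196]);
translate([0, 532, 392]) cube([912, 266, 196]);
translate([0, 798, 588]) cube([912, 266, 196]);
translate([0, 1064, 784]) cube([912, 266, 196]);
translate([0, 1330, 980]) cube([912, 266, 196]);
translate([0, 1596, 1176]) cube([912, 266, 196]);
translate([0, 1862, 1372]) cube([912, 266, 196]);
translate([0, 2128, 1568]) cube([912, 266, 196]);


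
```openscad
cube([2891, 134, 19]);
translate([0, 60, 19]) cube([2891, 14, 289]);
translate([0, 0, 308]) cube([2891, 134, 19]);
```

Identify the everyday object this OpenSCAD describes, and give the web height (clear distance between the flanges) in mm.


An I-beam. The web height is 289 mm.

Two wide flanges with a thin centred web — an I-beam. Overall 327 mm minus two 19 mm flanges gives a web of 327 − 2·19 = 289 mm.


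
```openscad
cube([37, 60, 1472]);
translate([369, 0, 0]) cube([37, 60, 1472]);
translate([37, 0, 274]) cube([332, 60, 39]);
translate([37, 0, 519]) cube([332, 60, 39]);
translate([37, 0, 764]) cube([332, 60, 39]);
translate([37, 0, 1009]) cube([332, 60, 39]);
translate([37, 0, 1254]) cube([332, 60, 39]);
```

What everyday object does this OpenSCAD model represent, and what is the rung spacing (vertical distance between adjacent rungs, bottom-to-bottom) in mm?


A ladder. The rung spacing is 245 mm.

Two tall 37×60 posts with 5 short bars between them — a ladder. Adjacent rungs sit at z = 274 and z = 519, so the spacing is 519 − 274 = 245 mm.


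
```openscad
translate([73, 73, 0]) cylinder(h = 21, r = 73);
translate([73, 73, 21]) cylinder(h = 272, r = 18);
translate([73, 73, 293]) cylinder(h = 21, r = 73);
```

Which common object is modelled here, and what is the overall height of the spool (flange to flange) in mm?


A spool. The overall height is 314 mm.

Three coaxial cylinders, large–small–large — a spool. Two 21 mm flanges and a 272 mm core give 21 + 272 + 21 = 314 mm.


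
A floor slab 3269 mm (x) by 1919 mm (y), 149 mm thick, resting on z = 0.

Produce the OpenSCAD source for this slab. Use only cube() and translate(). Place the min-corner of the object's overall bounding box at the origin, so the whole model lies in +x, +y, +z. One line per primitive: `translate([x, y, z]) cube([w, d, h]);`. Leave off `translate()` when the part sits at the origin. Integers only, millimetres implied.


cube([3269, 1919, 149]);


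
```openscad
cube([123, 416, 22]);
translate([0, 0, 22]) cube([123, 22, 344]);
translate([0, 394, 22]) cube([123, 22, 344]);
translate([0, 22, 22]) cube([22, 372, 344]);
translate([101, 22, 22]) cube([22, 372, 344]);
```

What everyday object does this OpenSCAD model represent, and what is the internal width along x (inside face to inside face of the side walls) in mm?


An open box. The internal width is 79 mm.

A 123×416 base slab with four walls standing on it — an open box. The base is 123 mm wide and the walls are 22 mm thick, so the internal width is 123 − 2 × 22 = 79 mm.


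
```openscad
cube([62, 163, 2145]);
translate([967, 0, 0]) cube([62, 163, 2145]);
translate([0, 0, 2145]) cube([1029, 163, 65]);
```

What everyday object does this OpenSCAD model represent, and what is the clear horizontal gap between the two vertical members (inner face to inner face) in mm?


A door frame. The clear opening width is 905 mm.

Two 2145 mm tall posts with a header on top — a door frame. The left jamb is 62 mm wide at x = 0; the right jamb starts at x = 967. The clear opening is 967 − 62 = 905 mm.


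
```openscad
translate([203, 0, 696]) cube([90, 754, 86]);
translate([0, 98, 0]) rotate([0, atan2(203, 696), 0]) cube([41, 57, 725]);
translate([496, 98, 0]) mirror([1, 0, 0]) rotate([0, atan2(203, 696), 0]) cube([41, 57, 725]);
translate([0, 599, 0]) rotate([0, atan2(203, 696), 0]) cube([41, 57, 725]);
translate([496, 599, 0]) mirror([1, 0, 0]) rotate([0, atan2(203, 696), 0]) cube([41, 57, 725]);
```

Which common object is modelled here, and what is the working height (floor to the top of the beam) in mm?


A sawhorse. The overall height is 782 mm.

A beam across two mirrored pairs of raked legs — a sawhorse. The beam's underside is at z = 696 (matching the legs' vertical rise in atan2(203, 696)) and the beam is 86 mm tall, so its top is at 696 + 86 = 782 mm. The raked legs top out at the beam's underside, so that is the highest point.


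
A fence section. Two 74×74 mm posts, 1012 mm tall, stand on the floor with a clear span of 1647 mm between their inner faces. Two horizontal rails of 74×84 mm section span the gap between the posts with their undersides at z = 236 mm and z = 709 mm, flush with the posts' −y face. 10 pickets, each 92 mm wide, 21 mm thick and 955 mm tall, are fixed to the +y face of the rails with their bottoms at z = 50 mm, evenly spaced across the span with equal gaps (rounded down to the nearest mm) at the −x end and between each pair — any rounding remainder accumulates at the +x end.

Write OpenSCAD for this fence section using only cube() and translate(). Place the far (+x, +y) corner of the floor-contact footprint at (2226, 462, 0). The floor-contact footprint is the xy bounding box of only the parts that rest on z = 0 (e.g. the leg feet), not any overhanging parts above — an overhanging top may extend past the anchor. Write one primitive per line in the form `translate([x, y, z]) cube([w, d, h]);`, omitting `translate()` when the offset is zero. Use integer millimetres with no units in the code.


translate([431, 388, 0]) cube([74, 74, 1012]);
translate([2152, 388, 0]) cube([74, 74, 1012]);
translate([505, 388, 236]) cube([1647, 74, 84]);
translate([505, 388, 709]) cube([1647, 74, 84]);
translate([571, 462, 50]) cube([92, 21, 955]);
translate([729, 462, 50]) cube([92, 21, 955]);
translate([887, 462, 50]) cube([92, 21, 955]);
translate([1045, 462, 50]) cube([92, 21, 955]);
translate([1203, 462, 50]) cube([92, 21, 955]);
translate([1361, 462, 50]) cube([92, 21, 955]);
translate([1519, 462, 50]) cube([92, 21, 955]);
translate([1677, 462, 50]) cube([92, 21, 955]);
translate([1835, 462, 50]) cube([92, 21, 955]);
translate([1993, 462, 50]) cube([92, 21, 955]);


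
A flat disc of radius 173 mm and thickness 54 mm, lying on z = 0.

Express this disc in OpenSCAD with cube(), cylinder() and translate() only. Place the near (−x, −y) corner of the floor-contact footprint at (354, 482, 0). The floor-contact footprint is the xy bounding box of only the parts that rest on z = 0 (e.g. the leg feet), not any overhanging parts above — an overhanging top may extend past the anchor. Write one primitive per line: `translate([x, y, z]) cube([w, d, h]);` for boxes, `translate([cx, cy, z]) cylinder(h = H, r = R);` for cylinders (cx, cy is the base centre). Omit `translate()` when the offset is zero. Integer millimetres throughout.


translate([527, 655, 0]) cylinder(h = 54, r = 173);


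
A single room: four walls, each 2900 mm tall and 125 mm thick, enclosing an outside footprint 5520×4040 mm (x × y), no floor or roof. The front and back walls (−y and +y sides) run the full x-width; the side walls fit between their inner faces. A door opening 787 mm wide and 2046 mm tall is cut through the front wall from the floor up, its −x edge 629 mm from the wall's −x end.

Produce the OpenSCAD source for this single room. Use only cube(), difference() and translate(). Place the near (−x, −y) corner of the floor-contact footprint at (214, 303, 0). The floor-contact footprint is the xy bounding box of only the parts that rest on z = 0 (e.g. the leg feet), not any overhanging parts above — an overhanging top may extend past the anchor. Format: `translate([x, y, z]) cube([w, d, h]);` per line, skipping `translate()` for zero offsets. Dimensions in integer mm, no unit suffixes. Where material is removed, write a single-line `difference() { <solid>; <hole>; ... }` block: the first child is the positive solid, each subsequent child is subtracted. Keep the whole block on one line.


difference() { translate([214, 303, 0]) cube([5520, 125, 2900]); translate([843, 303, 0]) cube([787, 125, 2046]); }
translate([214, 4218, 0]) cube([5520, 125, 2900]);
translate([214, 428, 0]) cube([125, 3790, 2900]);
translate([5609, 428, 0]) cube([125, 3790, 2900]);


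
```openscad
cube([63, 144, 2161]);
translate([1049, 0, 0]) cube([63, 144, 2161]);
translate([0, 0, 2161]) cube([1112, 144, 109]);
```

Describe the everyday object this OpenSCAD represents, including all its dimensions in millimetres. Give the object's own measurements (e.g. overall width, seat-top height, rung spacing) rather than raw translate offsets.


A door frame. The clear opening is 986 mm wide and 2161 mm high. Two 63 mm wide jambs, 144 mm deep, stand either side of the opening from the floor to the top of the opening. A 109 mm thick head sits across the top of both jambs, spanning the full outside width of the frame.


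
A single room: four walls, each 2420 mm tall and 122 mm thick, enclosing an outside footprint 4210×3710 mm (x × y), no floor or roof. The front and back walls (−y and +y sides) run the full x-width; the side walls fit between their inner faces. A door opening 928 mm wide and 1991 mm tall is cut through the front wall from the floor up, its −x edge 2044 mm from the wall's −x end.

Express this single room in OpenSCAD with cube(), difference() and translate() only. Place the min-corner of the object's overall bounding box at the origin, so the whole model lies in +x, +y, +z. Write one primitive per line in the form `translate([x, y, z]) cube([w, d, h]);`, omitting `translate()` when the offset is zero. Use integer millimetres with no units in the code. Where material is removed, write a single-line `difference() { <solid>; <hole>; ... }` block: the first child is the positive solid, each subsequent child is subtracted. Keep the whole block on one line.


difference() { cube([4210, 122, 2420]); translate([2044, 0, 0]) cube([928, 122, 1991]); }
translate([0, 3588, 0]) cube([4210, 122, 2420]);
translate([0, 122, 0]) cube([122, 3466, 2420]);
translate([4088, 122, 0]) cube([122, 3466, 2420]);


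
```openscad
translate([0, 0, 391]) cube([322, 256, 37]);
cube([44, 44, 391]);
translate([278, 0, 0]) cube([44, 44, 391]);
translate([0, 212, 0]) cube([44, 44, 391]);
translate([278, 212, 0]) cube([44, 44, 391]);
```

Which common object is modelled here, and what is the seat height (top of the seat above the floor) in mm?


A stool. The seat height is 428 mm.

A 322×256×37 slab at z = 391 on four corner posts — a stool. The seat top is 391 + 37 = 428 mm.


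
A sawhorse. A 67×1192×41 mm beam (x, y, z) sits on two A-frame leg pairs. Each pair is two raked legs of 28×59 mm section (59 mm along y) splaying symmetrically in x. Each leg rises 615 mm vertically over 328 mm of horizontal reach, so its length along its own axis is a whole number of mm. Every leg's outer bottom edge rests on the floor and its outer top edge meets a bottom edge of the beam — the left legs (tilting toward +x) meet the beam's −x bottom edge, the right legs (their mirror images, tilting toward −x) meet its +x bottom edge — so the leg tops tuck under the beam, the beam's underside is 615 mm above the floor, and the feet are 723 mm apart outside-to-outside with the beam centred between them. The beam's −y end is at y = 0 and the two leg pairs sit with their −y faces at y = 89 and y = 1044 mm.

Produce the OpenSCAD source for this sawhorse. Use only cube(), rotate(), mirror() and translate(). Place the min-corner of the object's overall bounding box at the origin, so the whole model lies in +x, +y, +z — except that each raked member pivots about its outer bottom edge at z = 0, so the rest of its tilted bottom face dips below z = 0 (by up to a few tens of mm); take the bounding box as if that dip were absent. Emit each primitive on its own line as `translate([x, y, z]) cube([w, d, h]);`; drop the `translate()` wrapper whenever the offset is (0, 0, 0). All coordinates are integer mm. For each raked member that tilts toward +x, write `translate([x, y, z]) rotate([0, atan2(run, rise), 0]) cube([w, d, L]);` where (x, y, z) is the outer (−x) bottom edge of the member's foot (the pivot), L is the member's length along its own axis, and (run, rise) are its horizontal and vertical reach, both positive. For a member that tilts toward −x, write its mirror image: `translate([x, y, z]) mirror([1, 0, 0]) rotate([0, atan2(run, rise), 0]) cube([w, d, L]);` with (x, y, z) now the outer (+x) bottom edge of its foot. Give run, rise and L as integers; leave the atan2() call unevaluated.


// leg length = √(328² + 615²) = 697
// right-leg outer foot x = 2·328 + 67 = 723
// beam min-corner = (328, 0, 615)
translate([328, 0, 615]) cube([67, 1192, 41]);
translate([0, 89, 0]) rotate([0, atan2(328, 615), 0]) cube([28, 59, 697]);
translate([723, 89, 0]) mirror([1, 0, 0]) rotate([0, atan2(328, 615), 0]) cube([28, 59, 697]);
translate([0, 1044, 0]) rotate([0, atan2(328, 615), 0]) cube([28, 59, 697]);
translate([723, 1044, 0]) mirror([1, 0, 0]) rotate([0, atan2(328, 615), 0]) cube([28, 59, 697]);


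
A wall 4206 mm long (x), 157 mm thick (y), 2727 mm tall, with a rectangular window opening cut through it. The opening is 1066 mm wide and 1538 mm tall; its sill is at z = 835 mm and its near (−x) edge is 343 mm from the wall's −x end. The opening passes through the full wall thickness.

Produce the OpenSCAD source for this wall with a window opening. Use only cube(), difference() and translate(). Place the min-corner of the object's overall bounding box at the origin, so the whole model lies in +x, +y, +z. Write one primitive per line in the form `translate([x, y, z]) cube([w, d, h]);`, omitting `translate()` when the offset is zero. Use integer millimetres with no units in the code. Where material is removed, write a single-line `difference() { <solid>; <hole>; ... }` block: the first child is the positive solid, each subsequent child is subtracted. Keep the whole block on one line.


difference() { cube([4206, 157, 2727]); translate([343, 0, 835]) cube([1066, 157, 1538]); }


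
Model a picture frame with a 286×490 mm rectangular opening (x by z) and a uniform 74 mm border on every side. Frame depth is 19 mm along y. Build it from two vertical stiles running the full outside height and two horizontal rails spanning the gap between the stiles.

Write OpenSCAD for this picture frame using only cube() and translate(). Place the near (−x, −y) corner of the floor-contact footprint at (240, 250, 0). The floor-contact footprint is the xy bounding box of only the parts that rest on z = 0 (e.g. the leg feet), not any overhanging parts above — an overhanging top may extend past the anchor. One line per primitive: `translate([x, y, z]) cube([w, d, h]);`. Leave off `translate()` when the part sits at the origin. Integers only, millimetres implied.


translate([240, 250, 0]) cube([74, 19, 638]);
translate([600, 250, 0]) cube([74, 19, 638]);
translate([314, 250, 0]) cube([286, 19, 74]);
translate([314, 250, 564]) cube([286, 19, 74]);


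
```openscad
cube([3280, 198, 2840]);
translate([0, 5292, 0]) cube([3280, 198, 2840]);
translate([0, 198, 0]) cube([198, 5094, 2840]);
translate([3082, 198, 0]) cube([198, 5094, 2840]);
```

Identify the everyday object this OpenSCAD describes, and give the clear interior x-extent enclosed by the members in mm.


A house (or room) frame. The interior width is 2884 mm.

Four 2840 mm walls enclosing a rectangle with no floor or roof — a room or house frame. Outside width is 3280 mm and wall thickness is 198 mm, so the interior width is 3280 − 2 × 198 = 2884 mm.


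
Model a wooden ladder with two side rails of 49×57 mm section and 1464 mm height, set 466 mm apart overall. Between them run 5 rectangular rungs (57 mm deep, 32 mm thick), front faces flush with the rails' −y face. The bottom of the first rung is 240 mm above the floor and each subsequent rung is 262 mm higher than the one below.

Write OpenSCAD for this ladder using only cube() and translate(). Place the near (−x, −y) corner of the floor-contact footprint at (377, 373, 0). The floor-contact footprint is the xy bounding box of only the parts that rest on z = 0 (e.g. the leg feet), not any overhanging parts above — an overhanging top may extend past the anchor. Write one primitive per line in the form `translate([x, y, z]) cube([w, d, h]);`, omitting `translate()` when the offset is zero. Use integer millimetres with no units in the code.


translate([377, 373, 0]) cube([49, 57, 1464]);
translate([794, 373, 0]) cube([49, 57, 1464]);
translate([426, 373, 240]) cube([368, 57, 32]);
translate([426, 373, 502]) cube([368, 57, 32]);
translate([426, 373, 764]) cube([368, 57, 32]);
translate([426, 373, 1026]) cube([368, 57, 32]);
translate([426, 373, 1288]) cube([368, 57, 32]);


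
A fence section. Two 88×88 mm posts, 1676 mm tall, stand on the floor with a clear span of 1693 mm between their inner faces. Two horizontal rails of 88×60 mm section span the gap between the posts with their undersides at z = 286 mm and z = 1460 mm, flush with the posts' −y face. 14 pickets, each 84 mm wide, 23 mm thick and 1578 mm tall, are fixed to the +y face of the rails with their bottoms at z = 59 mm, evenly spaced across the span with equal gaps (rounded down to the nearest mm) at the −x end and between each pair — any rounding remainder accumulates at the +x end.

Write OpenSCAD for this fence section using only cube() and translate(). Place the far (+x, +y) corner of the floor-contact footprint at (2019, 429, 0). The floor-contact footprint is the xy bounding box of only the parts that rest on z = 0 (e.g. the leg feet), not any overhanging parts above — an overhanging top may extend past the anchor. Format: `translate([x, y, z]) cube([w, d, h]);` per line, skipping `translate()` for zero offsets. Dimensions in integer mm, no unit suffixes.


translate([150, 341, 0]) cube([88, 88, 1676]);
translate([1931, 341, 0]) cube([88, 88, 1676]);
translate([238, 341, 286]) cube([1693, 88, 60]);
translate([238, 341, 1460]) cube([1693, 88, 60]);
translate([272, 429, 59]) cube([84, 23, 1578]);
translate([390, 429, 59]) cube([84, 23, 1578]);
translate([508, 429, 59]) cube([84, 23, 1578]);
translate([626, 429, 59]) cube([84, 23, 1578]);
translate([744, 429, 59]) cube([84, 23, 1578]);
translate([862, 429, 59]) cube([84, 23, 1578]);
translate([980, 429, 59]) cube([84, 23, 1578]);
translate([1098, 429, 59]) cube([84, 23, 1578]);
translate([1216, 429, 59]) cube([84, 23, 1578]);
translate([1334, 429, 59]) cube([84, 23, 1578]);
translate([1452, 429, 59]) cube([84, 23, 1578]);
translate([1570, 429, 59]) cube([84, 23, 1578]);
translate([1688, 429, 59]) cube([84, 23, 1578]);
translate([1806, 429, 59]) cube([84, 23, 1578]);
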